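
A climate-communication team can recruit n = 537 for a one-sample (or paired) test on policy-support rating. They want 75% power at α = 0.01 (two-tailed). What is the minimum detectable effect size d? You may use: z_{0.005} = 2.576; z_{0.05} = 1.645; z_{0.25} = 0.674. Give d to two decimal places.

d_min ≈ 0.14

For a single sample (or paired design) of n = 537: d_min = (z_{α/2} + z_β)/√n.
z-sum = 2.576 + 0.674 = 3.250.
d_min = 3.250 / √537 = 3.250 / 23.173 = 0.140.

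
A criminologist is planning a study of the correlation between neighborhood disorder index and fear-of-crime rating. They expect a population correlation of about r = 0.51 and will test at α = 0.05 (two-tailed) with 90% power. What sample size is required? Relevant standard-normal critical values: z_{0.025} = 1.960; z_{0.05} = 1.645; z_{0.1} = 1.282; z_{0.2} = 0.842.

Fisher's z: C = ½·ln((1+r)/(1−r)) = ½·ln(3.0816) = 0.5627.
n = ((z_{α/2} + z_β)/C)² + 3.
(1.960 + 1.282) / 0.5627 = 3.242 / 0.5627 = 5.762.
n = 5.762² + 3 = 33.19 + 3 = 36.2.
Round up.

n = 37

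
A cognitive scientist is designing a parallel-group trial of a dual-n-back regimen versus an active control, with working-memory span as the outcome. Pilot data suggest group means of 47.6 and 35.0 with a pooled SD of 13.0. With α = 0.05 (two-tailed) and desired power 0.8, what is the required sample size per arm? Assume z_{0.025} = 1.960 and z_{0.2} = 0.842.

n = 17 per group

Cohen's d = |M₁ − M₂| / SD_pooled = |47.6 − 35.0| / 13.0 = 12.6 / 13.0 = 0.969.
For two independent groups with equal n: n = 2·((z_{α/2} + z_β) / d)².
z_{α/2} + z_β = 1.960 + 0.842 = 2.802.
n = 2 × (2.802 / 0.969)² = 2 × 2.892² = 2 × 8.36 = 16.7.
Round up to the next whole participant.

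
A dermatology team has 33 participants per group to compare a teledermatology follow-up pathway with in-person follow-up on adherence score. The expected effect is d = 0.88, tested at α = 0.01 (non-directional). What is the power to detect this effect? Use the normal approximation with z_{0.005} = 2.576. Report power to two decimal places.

power ≈ 0.84

For two equal groups, power = Φ(d·√(n/2) − z_{α/2}).
d·√(n/2) = 0.88 × √(33/2) = 0.88 × 4.062 = 3.575.
z_β = 3.575 − 2.576 = 0.999.
Power = Φ(0.999) = 0.841.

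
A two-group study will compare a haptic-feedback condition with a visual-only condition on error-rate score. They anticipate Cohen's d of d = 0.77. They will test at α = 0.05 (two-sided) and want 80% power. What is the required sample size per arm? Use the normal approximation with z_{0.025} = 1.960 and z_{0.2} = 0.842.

For two independent groups with equal n: n = 2·((z_{α/2} + z_β) / d)².
z_{α/2} + z_β = 1.960 + 0.842 = 2.802.
n = 2 × (2.802 / 0.77)² = 2 × 3.639² = 2 × 13.24 = 26.5.
Round up to the next whole participant.

n = 27 per group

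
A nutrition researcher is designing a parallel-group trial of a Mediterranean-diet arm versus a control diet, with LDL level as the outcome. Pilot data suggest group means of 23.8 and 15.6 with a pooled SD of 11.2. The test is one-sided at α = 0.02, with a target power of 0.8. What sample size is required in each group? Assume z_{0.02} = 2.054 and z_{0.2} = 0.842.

Cohen's d = |M₁ − M₂| / SD_pooled = |23.8 − 15.6| / 11.2 = 8.2 / 11.2 = 0.732.
For two independent groups with equal n: n = 2·((z_{α} + z_β) / d)².
z_{α} + z_β = 2.054 + 0.842 = 2.896.
n = 2 × (2.896 / 0.732)² = 2 × 3.956² = 2 × 15.65 = 31.3.
Round up to the next whole participant.

n = 32 per group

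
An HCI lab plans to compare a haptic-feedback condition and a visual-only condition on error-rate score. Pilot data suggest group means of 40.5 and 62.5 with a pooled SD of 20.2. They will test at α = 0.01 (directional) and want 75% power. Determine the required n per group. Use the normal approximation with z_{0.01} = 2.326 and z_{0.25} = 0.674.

n = 16 per group

Cohen's d = |M₁ − M₂| / SD_pooled = |40.5 − 62.5| / 20.2 = 22.0 / 20.2 = 1.089.
For two independent groups with equal n: n = 2·((z_{α} + z_β) / d)².
z_{α} + z_β = 2.326 + 0.674 = 3.000.
n = 2 × (3.000 / 1.089)² = 2 × 2.755² = 2 × 7.59 = 15.2.
Round up to the next whole participant.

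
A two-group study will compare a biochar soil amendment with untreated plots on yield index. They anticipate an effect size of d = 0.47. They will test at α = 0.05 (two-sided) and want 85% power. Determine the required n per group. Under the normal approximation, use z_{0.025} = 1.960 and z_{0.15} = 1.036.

n = 82 per group

For two independent groups with equal n: n = 2·((z_{α/2} + z_β) / d)².
z_{α/2} + z_β = 1.960 + 1.036 = 2.996.
n = 2 × (2.996 / 0.47)² = 2 × 6.374² = 2 × 40.63 = 81.3.
Round up to the next whole participant.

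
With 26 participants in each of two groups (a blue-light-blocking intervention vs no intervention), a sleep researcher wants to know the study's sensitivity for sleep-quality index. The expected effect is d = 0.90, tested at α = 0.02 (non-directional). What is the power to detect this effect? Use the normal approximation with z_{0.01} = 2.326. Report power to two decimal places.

power ≈ 0.82

For two equal groups, power = Φ(d·√(n/2) − z_{α/2}).
d·√(n/2) = 0.90 × √(26/2) = 0.90 × 3.606 = 3.245.
z_β = 3.245 − 2.326 = 0.919.
Power = Φ(0.919) = 0.821.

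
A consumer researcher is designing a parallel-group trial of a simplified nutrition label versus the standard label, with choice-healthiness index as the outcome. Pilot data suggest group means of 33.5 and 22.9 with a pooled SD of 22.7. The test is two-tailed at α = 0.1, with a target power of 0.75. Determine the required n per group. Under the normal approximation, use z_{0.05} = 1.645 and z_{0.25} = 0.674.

n = 50 per group

Cohen's d = |M₁ − M₂| / SD_pooled = |33.5 − 22.9| / 22.7 = 10.6 / 22.7 = 0.467.
For two independent groups with equal n: n = 2·((z_{α/2} + z_β) / d)².
z_{α/2} + z_β = 1.645 + 0.674 = 2.319.
n = 2 × (2.319 / 0.467)² = 2 × 4.966² = 2 × 24.66 = 49.3.
Round up to the next whole participant.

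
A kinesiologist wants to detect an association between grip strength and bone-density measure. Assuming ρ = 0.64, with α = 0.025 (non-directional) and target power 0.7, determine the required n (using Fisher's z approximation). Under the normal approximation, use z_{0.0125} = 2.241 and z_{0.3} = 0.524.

Fisher's z: C = ½·ln((1+r)/(1−r)) = ½·ln(4.5556) = 0.7582.
n = ((z_{α/2} + z_β)/C)² + 3.
(2.241 + 0.524) / 0.7582 = 2.765 / 0.7582 = 3.647.
n = 3.647² + 3 = 13.30 + 3 = 16.3.
Round up.

n = 17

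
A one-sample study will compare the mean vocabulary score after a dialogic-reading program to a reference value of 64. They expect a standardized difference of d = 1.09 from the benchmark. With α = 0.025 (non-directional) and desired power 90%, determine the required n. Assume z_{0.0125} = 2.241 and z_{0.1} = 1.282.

n = 11

For a one-sample test: n = ((z_{α/2} + z_β) / d)².
z_{α/2} + z_β = 2.241 + 1.282 = 3.523.
n = (3.523 / 1.09)² = 3.232² = 10.45.
Round up.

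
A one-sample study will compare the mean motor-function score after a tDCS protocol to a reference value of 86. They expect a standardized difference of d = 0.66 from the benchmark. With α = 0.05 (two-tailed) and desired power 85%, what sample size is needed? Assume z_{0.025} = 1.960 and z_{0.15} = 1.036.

For a one-sample test: n = ((z_{α/2} + z_β) / d)².
z_{α/2} + z_β = 1.960 + 1.036 = 2.996.
n = (2.996 / 0.66)² = 4.539² = 20.61.
Round up.

n = 21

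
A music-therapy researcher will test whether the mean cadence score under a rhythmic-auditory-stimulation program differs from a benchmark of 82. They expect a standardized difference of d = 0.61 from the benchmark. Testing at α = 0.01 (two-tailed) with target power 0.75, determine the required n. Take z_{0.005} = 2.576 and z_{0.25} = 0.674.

n = 29

For a one-sample test: n = ((z_{α/2} + z_β) / d)².
z_{α/2} + z_β = 2.576 + 0.674 = 3.250.
n = (3.250 / 0.61)² = 5.328² = 28.39.
Round up.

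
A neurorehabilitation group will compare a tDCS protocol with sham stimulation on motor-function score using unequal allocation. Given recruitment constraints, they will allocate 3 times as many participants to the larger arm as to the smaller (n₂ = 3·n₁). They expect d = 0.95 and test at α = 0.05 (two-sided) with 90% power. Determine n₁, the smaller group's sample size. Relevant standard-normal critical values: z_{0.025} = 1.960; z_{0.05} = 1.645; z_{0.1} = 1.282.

With allocation ratio k = n₂/n₁ = 3, Var(x̄₁−x̄₂) = σ²(1/n₁ + 1/(k·n₁)) = σ²·(k+1)/(k·n₁).
So n₁ = (1 + 1/k)·((z_{α/2} + z_β)/d)² = 1.333 × (3.242/0.95)².
n₁ = 1.333 × 11.65 = 15.5.
Round up: n₁ = 16, giving n₂ = 3 × 16 = 48.

n₁ = 16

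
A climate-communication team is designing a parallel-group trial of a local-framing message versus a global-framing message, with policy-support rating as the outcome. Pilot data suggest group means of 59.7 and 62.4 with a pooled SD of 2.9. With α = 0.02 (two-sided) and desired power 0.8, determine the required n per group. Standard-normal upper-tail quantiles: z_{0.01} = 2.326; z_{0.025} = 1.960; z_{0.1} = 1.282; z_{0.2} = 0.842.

Cohen's d = |M₁ − M₂| / SD_pooled = |59.7 − 62.4| / 2.9 = 2.7 / 2.9 = 0.931.
For two independent groups with equal n: n = 2·((z_{α/2} + z_β) / d)².
z_{α/2} + z_β = 2.326 + 0.842 = 3.168.
n = 2 × (3.168 / 0.931)² = 2 × 3.403² = 2 × 11.58 = 23.2.
Round up to the next whole participant.

n = 24 per group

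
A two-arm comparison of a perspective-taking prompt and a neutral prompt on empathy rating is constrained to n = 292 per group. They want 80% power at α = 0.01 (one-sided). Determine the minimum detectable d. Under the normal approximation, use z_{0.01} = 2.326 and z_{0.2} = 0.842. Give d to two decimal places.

For two independent groups of n = 292 each: d_min = (z_{α} + z_β)·√(2/n).
z-sum = 2.326 + 0.842 = 3.168.
d_min = 3.168 × √(2/292) = 3.168 × 0.0828 = 0.262.

d_min ≈ 0.26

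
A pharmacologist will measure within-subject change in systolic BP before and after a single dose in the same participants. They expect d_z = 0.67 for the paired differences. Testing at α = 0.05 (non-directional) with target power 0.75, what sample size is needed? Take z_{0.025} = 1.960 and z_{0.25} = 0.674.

For a paired (one-sample on differences) test: n = ((z_{α/2} + z_β) / d)².
z_{α/2} + z_β = 1.960 + 0.674 = 2.634.
n = (2.634 / 0.67)² = 3.931² = 15.46.
Round up.

n = 16 pairs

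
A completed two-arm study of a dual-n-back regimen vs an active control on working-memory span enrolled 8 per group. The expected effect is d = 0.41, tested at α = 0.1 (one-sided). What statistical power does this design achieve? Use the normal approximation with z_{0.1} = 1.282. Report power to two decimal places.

power ≈ 0.32

For two equal groups, power = Φ(d·√(n/2) − z_{α}).
d·√(n/2) = 0.41 × √(8/2) = 0.41 × 2.000 = 0.820.
z_β = 0.820 − 1.282 = -0.462.
Power = Φ(-0.462) = 0.322.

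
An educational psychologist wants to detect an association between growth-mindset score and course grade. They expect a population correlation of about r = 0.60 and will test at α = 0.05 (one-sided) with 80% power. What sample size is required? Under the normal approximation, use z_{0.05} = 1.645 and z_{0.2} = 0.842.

n = 16

Fisher's z: C = ½·ln((1+r)/(1−r)) = ½·ln(4.0000) = 0.6931.
n = ((z_{α} + z_β)/C)² + 3.
(1.645 + 0.842) / 0.6931 = 2.487 / 0.6931 = 3.588.
n = 3.588² + 3 = 12.88 + 3 = 15.9.
Round up.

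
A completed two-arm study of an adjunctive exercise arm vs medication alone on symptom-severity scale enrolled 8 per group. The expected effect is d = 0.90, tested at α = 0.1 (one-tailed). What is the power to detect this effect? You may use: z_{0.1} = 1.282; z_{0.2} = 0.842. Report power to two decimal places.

For two equal groups, power = Φ(d·√(n/2) − z_{α}).
d·√(n/2) = 0.90 × √(8/2) = 0.90 × 2.000 = 1.800.
z_β = 1.800 − 1.282 = 0.518.
Power = Φ(0.518) = 0.698.

power ≈ 0.70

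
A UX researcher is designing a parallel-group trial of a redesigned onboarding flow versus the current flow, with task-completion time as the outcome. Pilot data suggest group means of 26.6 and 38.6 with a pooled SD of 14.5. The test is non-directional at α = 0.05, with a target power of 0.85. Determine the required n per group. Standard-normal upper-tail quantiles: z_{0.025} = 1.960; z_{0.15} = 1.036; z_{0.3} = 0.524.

n = 27 per group

Cohen's d = |M₁ − M₂| / SD_pooled = |26.6 − 38.6| / 14.5 = 12.0 / 14.5 = 0.828.
For two independent groups with equal n: n = 2·((z_{α/2} + z_β) / d)².
z_{α/2} + z_β = 1.960 + 1.036 = 2.996.
n = 2 × (2.996 / 0.828)² = 2 × 3.618² = 2 × 13.09 = 26.2.
Round up to the next whole participant.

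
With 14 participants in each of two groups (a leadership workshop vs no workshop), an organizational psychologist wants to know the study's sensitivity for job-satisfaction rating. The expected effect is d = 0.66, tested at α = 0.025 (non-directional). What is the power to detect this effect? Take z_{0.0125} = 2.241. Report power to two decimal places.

power ≈ 0.31

For two equal groups, power = Φ(d·√(n/2) − z_{α/2}).
d·√(n/2) = 0.66 × √(14/2) = 0.66 × 2.646 = 1.746.
z_β = 1.746 − 2.241 = -0.495.
Power = Φ(-0.495) = 0.310.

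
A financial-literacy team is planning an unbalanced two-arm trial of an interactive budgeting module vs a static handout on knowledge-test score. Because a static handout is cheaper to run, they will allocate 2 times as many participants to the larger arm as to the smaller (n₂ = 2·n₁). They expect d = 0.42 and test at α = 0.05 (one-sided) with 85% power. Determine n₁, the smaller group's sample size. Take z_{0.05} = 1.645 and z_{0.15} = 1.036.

With allocation ratio k = n₂/n₁ = 2, Var(x̄₁−x̄₂) = σ²(1/n₁ + 1/(k·n₁)) = σ²·(k+1)/(k·n₁).
So n₁ = (1 + 1/k)·((z_{α} + z_β)/d)² = 1.500 × (2.681/0.42)².
n₁ = 1.500 × 40.75 = 61.1.
Round up: n₁ = 62, giving n₂ = 2 × 62 = 124.

n₁ = 62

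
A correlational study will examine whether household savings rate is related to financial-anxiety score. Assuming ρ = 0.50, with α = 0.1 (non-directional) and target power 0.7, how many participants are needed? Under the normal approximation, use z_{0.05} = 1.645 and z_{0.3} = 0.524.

n = 19

Fisher's z: C = ½·ln((1+r)/(1−r)) = ½·ln(3.0000) = 0.5493.
n = ((z_{α/2} + z_β)/C)² + 3.
(1.645 + 0.524) / 0.5493 = 2.169 / 0.5493 = 3.949.
n = 3.949² + 3 = 15.59 + 3 = 18.6.
Round up.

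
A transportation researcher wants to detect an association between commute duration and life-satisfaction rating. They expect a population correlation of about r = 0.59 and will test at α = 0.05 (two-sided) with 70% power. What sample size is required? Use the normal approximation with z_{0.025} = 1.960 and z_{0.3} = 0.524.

Fisher's z: C = ½·ln((1+r)/(1−r)) = ½·ln(3.8780) = 0.6777.
n = ((z_{α/2} + z_β)/C)² + 3.
(1.960 + 0.524) / 0.6777 = 2.484 / 0.6777 = 3.665.
n = 3.665² + 3 = 13.43 + 3 = 16.4.
Round up.

n = 17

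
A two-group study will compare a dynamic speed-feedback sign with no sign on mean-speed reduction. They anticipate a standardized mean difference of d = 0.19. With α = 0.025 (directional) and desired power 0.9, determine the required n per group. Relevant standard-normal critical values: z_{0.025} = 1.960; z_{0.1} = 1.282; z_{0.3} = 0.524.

For two independent groups with equal n: n = 2·((z_{α} + z_β) / d)².
z_{α} + z_β = 1.960 + 1.282 = 3.242.
n = 2 × (3.242 / 0.19)² = 2 × 17.063² = 2 × 291.15 = 582.3.
Round up to the next whole participant.

n = 583 per group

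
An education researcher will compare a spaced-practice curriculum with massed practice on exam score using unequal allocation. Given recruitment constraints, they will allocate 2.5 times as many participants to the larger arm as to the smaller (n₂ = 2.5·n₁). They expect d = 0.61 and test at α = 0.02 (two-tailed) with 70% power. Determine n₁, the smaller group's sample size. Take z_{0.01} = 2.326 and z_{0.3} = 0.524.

With allocation ratio k = n₂/n₁ = 2.5, Var(x̄₁−x̄₂) = σ²(1/n₁ + 1/(k·n₁)) = σ²·(k+1)/(k·n₁).
So n₁ = (1 + 1/k)·((z_{α/2} + z_β)/d)² = 1.400 × (2.850/0.61)².
n₁ = 1.400 × 21.83 = 30.6.
Round up: n₁ = 31, giving n₂ = ⌈2.5 × 31⌉ = ⌈77.5⌉ = 78.

n₁ = 31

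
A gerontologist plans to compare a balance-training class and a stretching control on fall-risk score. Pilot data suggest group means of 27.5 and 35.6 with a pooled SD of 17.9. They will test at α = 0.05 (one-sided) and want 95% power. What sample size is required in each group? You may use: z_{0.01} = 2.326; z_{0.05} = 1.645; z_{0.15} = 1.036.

Cohen's d = |M₁ − M₂| / SD_pooled = |27.5 − 35.6| / 17.9 = 8.1 / 17.9 = 0.453.
For two independent groups with equal n: n = 2·((z_{α} + z_β) / d)².
z_{α} + z_β = 1.645 + 1.645 = 3.290.
n = 2 × (3.290 / 0.453)² = 2 × 7.263² = 2 × 52.75 = 105.5.
Round up to the next whole participant.

n = 106 per group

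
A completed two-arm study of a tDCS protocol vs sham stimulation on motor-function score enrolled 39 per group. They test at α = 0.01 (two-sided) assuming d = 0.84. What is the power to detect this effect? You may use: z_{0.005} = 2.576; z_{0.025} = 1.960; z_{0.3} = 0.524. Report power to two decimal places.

For two equal groups, power = Φ(d·√(n/2) − z_{α/2}).
d·√(n/2) = 0.84 × √(39/2) = 0.84 × 4.416 = 3.709.
z_β = 3.709 − 2.576 = 1.133.
Power = Φ(1.133) = 0.871.

power ≈ 0.87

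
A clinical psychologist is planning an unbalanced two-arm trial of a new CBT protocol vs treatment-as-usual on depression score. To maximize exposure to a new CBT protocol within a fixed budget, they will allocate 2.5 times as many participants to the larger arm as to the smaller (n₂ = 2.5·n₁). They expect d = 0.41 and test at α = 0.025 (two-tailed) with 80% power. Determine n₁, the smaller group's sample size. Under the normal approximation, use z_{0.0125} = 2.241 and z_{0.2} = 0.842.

With allocation ratio k = n₂/n₁ = 2.5, Var(x̄₁−x̄₂) = σ²(1/n₁ + 1/(k·n₁)) = σ²·(k+1)/(k·n₁).
So n₁ = (1 + 1/k)·((z_{α/2} + z_β)/d)² = 1.400 × (3.083/0.41)².
n₁ = 1.400 × 56.54 = 79.2.
Round up: n₁ = 80, giving n₂ = 2.5 × 80 = 200.

n₁ = 80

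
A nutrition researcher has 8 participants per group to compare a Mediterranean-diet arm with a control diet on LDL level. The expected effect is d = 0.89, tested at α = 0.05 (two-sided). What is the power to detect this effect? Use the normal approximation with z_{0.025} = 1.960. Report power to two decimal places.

power ≈ 0.43

For two equal groups, power = Φ(d·√(n/2) − z_{α/2}).
d·√(n/2) = 0.89 × √(8/2) = 0.89 × 2.000 = 1.780.
z_β = 1.780 − 1.960 = -0.180.
Power = Φ(-0.180) = 0.429.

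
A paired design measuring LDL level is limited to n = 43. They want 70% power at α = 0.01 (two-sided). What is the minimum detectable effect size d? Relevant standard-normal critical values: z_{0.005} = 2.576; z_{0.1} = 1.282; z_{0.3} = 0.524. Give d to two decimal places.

d_min ≈ 0.47

For a single sample (or paired design) of n = 43: d_min = (z_{α/2} + z_β)/√n.
z-sum = 2.576 + 0.524 = 3.100.
d_min = 3.100 / √43 = 3.100 / 6.557 = 0.473.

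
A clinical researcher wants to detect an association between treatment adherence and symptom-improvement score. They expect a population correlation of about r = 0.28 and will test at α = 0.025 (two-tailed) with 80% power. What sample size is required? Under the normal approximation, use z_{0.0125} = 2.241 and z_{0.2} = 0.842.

n = 118

Fisher's z: C = ½·ln((1+r)/(1−r)) = ½·ln(1.7778) = 0.2877.
n = ((z_{α/2} + z_β)/C)² + 3.
(2.241 + 0.842) / 0.2877 = 3.083 / 0.2877 = 10.716.
n = 10.716² + 3 = 114.83 + 3 = 117.8.
Round up.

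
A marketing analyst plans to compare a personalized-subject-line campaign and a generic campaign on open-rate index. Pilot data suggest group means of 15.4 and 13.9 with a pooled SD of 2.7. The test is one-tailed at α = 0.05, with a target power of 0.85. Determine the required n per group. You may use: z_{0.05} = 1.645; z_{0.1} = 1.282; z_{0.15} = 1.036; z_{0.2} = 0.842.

n = 47 per group

Cohen's d = |M₁ − M₂| / SD_pooled = |15.4 − 13.9| / 2.7 = 1.5 / 2.7 = 0.556.
For two independent groups with equal n: n = 2·((z_{α} + z_β) / d)².
z_{α} + z_β = 1.645 + 1.036 = 2.681.
n = 2 × (2.681 / 0.556)² = 2 × 4.822² = 2 × 23.25 = 46.5.
Round up to the next whole participant.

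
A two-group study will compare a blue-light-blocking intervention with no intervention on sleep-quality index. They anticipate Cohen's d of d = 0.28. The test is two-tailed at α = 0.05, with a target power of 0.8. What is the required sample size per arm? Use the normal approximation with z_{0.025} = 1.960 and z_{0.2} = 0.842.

n = 201 per group

For two independent groups with equal n: n = 2·((z_{α/2} + z_β) / d)².
z_{α/2} + z_β = 1.960 + 0.842 = 2.802.
n = 2 × (2.802 / 0.28)² = 2 × 10.007² = 2 × 100.14 = 200.3.
Round up to the next whole participant.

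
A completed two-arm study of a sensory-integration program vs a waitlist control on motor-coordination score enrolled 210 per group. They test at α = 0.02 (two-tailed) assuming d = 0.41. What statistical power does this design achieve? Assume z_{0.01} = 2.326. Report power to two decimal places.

power ≈ 0.97

For two equal groups, power = Φ(d·√(n/2) − z_{α/2}).
d·√(n/2) = 0.41 × √(210/2) = 0.41 × 10.247 = 4.201.
z_β = 4.201 − 2.326 = 1.875.
Power = Φ(1.875) = 0.970.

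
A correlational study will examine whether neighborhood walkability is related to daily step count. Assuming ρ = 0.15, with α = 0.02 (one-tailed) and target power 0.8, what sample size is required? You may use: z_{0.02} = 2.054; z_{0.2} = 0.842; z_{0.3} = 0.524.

Fisher's z: C = ½·ln((1+r)/(1−r)) = ½·ln(1.3529) = 0.1511.
n = ((z_{α} + z_β)/C)² + 3.
(2.054 + 0.842) / 0.1511 = 2.896 / 0.1511 = 19.166.
n = 19.166² + 3 = 367.34 + 3 = 370.3.
Round up.

n = 371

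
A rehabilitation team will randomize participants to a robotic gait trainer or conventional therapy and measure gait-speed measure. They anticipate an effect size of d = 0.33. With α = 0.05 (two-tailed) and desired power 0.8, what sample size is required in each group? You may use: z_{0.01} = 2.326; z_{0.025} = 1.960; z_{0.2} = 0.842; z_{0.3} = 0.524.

For two independent groups with equal n: n = 2·((z_{α/2} + z_β) / d)².
z_{α/2} + z_β = 1.960 + 0.842 = 2.802.
n = 2 × (2.802 / 0.33)² = 2 × 8.491² = 2 × 72.10 = 144.2.
Round up to the next whole participant.

n = 145 per group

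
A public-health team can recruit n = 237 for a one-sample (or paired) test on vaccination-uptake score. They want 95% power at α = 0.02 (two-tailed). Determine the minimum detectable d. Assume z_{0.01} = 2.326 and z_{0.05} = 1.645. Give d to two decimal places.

d_min ≈ 0.26

For a single sample (or paired design) of n = 237: d_min = (z_{α/2} + z_β)/√n.
z-sum = 2.326 + 1.645 = 3.971.
d_min = 3.971 / √237 = 3.971 / 15.395 = 0.258.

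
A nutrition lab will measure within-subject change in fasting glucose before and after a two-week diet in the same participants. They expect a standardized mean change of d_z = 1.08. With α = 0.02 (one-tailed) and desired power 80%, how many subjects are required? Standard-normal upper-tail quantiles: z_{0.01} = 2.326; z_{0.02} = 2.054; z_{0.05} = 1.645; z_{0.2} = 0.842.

n = 8 pairs

For a paired (one-sample on differences) test: n = ((z_{α} + z_β) / d)².
z_{α} + z_β = 2.054 + 0.842 = 2.896.
n = (2.896 / 1.08)² = 2.681² = 7.19.
Round up.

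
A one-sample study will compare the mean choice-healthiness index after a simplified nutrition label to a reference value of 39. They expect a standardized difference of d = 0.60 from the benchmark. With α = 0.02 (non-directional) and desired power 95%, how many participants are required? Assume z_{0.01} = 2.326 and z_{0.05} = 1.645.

n = 44

For a one-sample test: n = ((z_{α/2} + z_β) / d)².
z_{α/2} + z_β = 2.326 + 1.645 = 3.971.
n = (3.971 / 0.60)² = 6.618² = 43.80.
Round up.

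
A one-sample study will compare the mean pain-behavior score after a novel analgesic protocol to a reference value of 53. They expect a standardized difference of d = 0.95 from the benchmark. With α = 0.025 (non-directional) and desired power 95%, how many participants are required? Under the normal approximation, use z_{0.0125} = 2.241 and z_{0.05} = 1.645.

For a one-sample test: n = ((z_{α/2} + z_β) / d)².
z_{α/2} + z_β = 2.241 + 1.645 = 3.886.
n = (3.886 / 0.95)² = 4.091² = 16.73.
Round up.

n = 17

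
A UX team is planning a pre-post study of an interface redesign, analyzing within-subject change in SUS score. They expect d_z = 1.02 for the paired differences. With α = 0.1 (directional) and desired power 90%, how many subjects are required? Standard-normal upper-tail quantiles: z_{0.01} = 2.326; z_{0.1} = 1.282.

For a paired (one-sample on differences) test: n = ((z_{α} + z_β) / d)².
z_{α} + z_β = 1.282 + 1.282 = 2.564.
n = (2.564 / 1.02)² = 2.514² = 6.32.
Round up.

n = 7 pairs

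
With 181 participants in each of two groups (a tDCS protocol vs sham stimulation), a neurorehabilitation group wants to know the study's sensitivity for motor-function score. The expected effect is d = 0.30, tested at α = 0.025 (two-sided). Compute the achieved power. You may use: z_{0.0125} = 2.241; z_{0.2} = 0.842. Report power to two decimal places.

For two equal groups, power = Φ(d·√(n/2) − z_{α/2}).
d·√(n/2) = 0.30 × √(181/2) = 0.30 × 9.513 = 2.854.
z_β = 2.854 − 2.241 = 0.613.
Power = Φ(0.613) = 0.730.

power ≈ 0.73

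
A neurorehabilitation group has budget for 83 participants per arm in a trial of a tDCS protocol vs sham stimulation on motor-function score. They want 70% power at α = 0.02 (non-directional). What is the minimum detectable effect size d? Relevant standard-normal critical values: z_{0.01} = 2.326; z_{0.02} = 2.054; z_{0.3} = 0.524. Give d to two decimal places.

d_min ≈ 0.44

For two independent groups of n = 83 each: d_min = (z_{α/2} + z_β)·√(2/n).
z-sum = 2.326 + 0.524 = 2.850.
d_min = 2.850 × √(2/83) = 2.850 × 0.1552 = 0.442.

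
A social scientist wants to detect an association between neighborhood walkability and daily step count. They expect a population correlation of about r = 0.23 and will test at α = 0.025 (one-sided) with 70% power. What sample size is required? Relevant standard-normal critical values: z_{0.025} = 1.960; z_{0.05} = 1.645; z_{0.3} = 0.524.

n = 116

Fisher's z: C = ½·ln((1+r)/(1−r)) = ½·ln(1.5974) = 0.2342.
n = ((z_{α} + z_β)/C)² + 3.
(1.960 + 0.524) / 0.2342 = 2.484 / 0.2342 = 10.606.
n = 10.606² + 3 = 112.49 + 3 = 115.5.
Round up.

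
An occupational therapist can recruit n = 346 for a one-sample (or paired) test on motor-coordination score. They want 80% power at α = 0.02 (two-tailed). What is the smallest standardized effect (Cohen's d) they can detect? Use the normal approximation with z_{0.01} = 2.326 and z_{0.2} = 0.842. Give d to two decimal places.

For a single sample (or paired design) of n = 346: d_min = (z_{α/2} + z_β)/√n.
z-sum = 2.326 + 0.842 = 3.168.
d_min = 3.168 / √346 = 3.168 / 18.601 = 0.170.

d_min ≈ 0.17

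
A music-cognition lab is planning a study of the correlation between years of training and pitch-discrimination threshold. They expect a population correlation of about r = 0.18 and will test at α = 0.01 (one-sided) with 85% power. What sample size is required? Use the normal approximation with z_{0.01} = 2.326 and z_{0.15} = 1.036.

n = 345

Fisher's z: C = ½·ln((1+r)/(1−r)) = ½·ln(1.4390) = 0.1820.
n = ((z_{α} + z_β)/C)² + 3.
(2.326 + 1.036) / 0.1820 = 3.362 / 0.1820 = 18.473.
n = 18.473² + 3 = 341.23 + 3 = 344.2.
Round up.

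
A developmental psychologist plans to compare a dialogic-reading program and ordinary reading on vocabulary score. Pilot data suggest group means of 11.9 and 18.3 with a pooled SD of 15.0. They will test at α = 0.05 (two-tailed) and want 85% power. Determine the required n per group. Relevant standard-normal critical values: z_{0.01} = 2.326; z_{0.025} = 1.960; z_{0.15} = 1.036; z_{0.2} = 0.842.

n = 99 per group

Cohen's d = |M₁ − M₂| / SD_pooled = |11.9 − 18.3| / 15.0 = 6.4 / 15.0 = 0.427.
For two independent groups with equal n: n = 2·((z_{α/2} + z_β) / d)².
z_{α/2} + z_β = 1.960 + 1.036 = 2.996.
n = 2 × (2.996 / 0.427)² = 2 × 7.016² = 2 × 49.23 = 98.5.
Round up to the next whole participant.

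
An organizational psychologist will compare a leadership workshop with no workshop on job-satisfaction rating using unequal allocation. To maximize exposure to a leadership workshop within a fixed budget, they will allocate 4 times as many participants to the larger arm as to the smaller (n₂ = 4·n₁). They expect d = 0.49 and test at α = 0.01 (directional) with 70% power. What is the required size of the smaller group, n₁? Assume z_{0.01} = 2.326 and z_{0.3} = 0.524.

n₁ = 43

With allocation ratio k = n₂/n₁ = 4, Var(x̄₁−x̄₂) = σ²(1/n₁ + 1/(k·n₁)) = σ²·(k+1)/(k·n₁).
So n₁ = (1 + 1/k)·((z_{α} + z_β)/d)² = 1.250 × (2.850/0.49)².
n₁ = 1.250 × 33.83 = 42.3.
Round up: n₁ = 43, giving n₂ = 4 × 43 = 172.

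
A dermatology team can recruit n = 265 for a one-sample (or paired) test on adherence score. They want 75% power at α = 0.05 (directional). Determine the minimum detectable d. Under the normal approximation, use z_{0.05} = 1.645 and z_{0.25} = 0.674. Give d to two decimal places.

d_min ≈ 0.14

For a single sample (or paired design) of n = 265: d_min = (z_{α} + z_β)/√n.
z-sum = 1.645 + 0.674 = 2.319.
d_min = 2.319 / √265 = 2.319 / 16.279 = 0.142.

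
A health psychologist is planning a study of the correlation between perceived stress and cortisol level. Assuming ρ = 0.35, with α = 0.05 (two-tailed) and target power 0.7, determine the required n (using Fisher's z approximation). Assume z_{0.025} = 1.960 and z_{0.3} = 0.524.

Fisher's z: C = ½·ln((1+r)/(1−r)) = ½·ln(2.0769) = 0.3654.
n = ((z_{α/2} + z_β)/C)² + 3.
(1.960 + 0.524) / 0.3654 = 2.484 / 0.3654 = 6.798.
n = 6.798² + 3 = 46.21 + 3 = 49.2.
Round up.

n = 50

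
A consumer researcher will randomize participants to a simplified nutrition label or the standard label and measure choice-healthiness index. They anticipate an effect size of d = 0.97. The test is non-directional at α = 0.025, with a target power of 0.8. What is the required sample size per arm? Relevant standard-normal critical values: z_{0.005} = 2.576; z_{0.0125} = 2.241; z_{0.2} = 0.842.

n = 21 per group

For two independent groups with equal n: n = 2·((z_{α/2} + z_β) / d)².
z_{α/2} + z_β = 2.241 + 0.842 = 3.083.
n = 2 × (3.083 / 0.97)² = 2 × 3.178² = 2 × 10.10 = 20.2.
Round up to the next whole participant.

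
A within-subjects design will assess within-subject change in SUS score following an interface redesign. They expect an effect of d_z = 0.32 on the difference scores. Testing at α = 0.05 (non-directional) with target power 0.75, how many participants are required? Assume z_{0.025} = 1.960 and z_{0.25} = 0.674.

n = 68 pairs

For a paired (one-sample on differences) test: n = ((z_{α/2} + z_β) / d)².
z_{α/2} + z_β = 1.960 + 0.674 = 2.634.
n = (2.634 / 0.32)² = 8.231² = 67.75.
Round up.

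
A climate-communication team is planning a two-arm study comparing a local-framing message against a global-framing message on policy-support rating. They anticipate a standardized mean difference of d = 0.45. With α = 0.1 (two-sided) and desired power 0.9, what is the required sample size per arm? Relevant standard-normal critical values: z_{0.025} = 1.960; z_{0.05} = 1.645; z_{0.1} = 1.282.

n = 85 per group

For two independent groups with equal n: n = 2·((z_{α/2} + z_β) / d)².
z_{α/2} + z_β = 1.645 + 1.282 = 2.927.
n = 2 × (2.927 / 0.45)² = 2 × 6.504² = 2 × 42.31 = 84.6.
Round up to the next whole participant.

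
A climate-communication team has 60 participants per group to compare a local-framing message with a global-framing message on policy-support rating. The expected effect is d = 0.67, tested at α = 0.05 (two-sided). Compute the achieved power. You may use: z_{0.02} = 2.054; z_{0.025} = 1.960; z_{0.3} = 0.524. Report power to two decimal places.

power ≈ 0.96

For two equal groups, power = Φ(d·√(n/2) − z_{α/2}).
d·√(n/2) = 0.67 × √(60/2) = 0.67 × 5.477 = 3.670.
z_β = 3.670 − 1.960 = 1.710.
Power = Φ(1.710) = 0.956.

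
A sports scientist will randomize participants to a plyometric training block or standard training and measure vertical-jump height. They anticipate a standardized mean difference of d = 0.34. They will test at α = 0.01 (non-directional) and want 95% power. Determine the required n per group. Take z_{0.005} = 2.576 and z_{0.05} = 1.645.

For two independent groups with equal n: n = 2·((z_{α/2} + z_β) / d)².
z_{α/2} + z_β = 2.576 + 1.645 = 4.221.
n = 2 × (4.221 / 0.34)² = 2 × 12.415² = 2 × 154.12 = 308.2.
Round up to the next whole participant.

n = 309 per group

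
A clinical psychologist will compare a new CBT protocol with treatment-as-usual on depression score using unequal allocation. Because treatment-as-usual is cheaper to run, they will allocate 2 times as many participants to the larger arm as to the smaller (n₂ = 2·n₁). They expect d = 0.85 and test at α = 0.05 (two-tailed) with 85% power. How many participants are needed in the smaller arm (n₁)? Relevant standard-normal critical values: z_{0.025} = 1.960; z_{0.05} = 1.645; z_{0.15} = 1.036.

n₁ = 19

With allocation ratio k = n₂/n₁ = 2, Var(x̄₁−x̄₂) = σ²(1/n₁ + 1/(k·n₁)) = σ²·(k+1)/(k·n₁).
So n₁ = (1 + 1/k)·((z_{α/2} + z_β)/d)² = 1.500 × (2.996/0.85)².
n₁ = 1.500 × 12.42 = 18.6.
Round up: n₁ = 19, giving n₂ = 2 × 19 = 38.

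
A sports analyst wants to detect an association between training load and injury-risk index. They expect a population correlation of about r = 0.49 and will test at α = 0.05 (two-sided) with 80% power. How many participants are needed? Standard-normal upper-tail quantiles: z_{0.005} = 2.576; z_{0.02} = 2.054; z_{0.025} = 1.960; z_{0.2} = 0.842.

n = 31

Fisher's z: C = ½·ln((1+r)/(1−r)) = ½·ln(2.9216) = 0.5361.
n = ((z_{α/2} + z_β)/C)² + 3.
(1.960 + 0.842) / 0.5361 = 2.802 / 0.5361 = 5.227.
n = 5.227² + 3 = 27.32 + 3 = 30.3.
Round up.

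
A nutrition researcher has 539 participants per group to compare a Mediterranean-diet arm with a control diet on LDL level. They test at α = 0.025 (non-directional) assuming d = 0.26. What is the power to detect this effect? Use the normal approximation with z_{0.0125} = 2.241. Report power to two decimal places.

power ≈ 0.98

For two equal groups, power = Φ(d·√(n/2) − z_{α/2}).
d·√(n/2) = 0.26 × √(539/2) = 0.26 × 16.416 = 4.268.
z_β = 4.268 − 2.241 = 2.027.
Power = Φ(2.027) = 0.979.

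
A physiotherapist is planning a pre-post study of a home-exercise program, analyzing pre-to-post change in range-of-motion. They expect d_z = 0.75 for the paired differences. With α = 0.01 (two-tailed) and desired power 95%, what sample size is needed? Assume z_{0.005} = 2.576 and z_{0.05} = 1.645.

n = 32 pairs

For a paired (one-sample on differences) test: n = ((z_{α/2} + z_β) / d)².
z_{α/2} + z_β = 2.576 + 1.645 = 4.221.
n = (4.221 / 0.75)² = 5.628² = 31.67.
Round up.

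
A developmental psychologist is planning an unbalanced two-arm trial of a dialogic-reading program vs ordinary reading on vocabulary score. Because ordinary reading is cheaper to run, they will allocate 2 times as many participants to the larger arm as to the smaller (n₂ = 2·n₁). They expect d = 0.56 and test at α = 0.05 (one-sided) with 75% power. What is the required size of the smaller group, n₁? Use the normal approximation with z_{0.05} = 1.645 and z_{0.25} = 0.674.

With allocation ratio k = n₂/n₁ = 2, Var(x̄₁−x̄₂) = σ²(1/n₁ + 1/(k·n₁)) = σ²·(k+1)/(k·n₁).
So n₁ = (1 + 1/k)·((z_{α} + z_β)/d)² = 1.500 × (2.319/0.56)².
n₁ = 1.500 × 17.15 = 25.7.
Round up: n₁ = 26, giving n₂ = 2 × 26 = 52.

n₁ = 26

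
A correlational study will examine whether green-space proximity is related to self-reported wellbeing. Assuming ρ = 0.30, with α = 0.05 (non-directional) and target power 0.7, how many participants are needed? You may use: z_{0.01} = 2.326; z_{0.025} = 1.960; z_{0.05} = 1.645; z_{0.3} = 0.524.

n = 68

Fisher's z: C = ½·ln((1+r)/(1−r)) = ½·ln(1.8571) = 0.3095.
n = ((z_{α/2} + z_β)/C)² + 3.
(1.960 + 0.524) / 0.3095 = 2.484 / 0.3095 = 8.026.
n = 8.026² + 3 = 64.41 + 3 = 67.4.
Round up.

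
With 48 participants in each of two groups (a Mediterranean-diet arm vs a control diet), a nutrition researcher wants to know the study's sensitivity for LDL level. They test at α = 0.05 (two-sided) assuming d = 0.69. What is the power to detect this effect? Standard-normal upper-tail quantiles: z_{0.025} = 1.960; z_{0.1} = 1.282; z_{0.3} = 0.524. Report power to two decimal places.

For two equal groups, power = Φ(d·√(n/2) − z_{α/2}).
d·√(n/2) = 0.69 × √(48/2) = 0.69 × 4.899 = 3.380.
z_β = 3.380 − 1.960 = 1.420.
Power = Φ(1.420) = 0.922.

power ≈ 0.92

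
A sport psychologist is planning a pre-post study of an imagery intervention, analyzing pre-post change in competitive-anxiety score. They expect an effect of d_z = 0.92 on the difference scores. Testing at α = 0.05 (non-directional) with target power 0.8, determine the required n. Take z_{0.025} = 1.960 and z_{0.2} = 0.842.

For a paired (one-sample on differences) test: n = ((z_{α/2} + z_β) / d)².
z_{α/2} + z_β = 1.960 + 0.842 = 2.802.
n = (2.802 / 0.92)² = 3.046² = 9.28.
Round up.

n = 10 pairs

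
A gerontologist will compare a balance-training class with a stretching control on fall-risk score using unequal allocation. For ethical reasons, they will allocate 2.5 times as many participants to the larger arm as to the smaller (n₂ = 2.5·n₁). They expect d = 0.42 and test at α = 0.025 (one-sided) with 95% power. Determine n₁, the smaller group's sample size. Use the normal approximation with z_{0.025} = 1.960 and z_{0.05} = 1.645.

With allocation ratio k = n₂/n₁ = 2.5, Var(x̄₁−x̄₂) = σ²(1/n₁ + 1/(k·n₁)) = σ²·(k+1)/(k·n₁).
So n₁ = (1 + 1/k)·((z_{α} + z_β)/d)² = 1.400 × (3.605/0.42)².
n₁ = 1.400 × 73.67 = 103.1.
Round up: n₁ = 104, giving n₂ = 2.5 × 104 = 260.

n₁ = 104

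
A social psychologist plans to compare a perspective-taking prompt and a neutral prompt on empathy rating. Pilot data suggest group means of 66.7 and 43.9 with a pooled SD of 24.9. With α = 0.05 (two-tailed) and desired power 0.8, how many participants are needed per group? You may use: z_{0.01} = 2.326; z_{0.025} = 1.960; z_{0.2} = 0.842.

n = 19 per group

Cohen's d = |M₁ − M₂| / SD_pooled = |66.7 − 43.9| / 24.9 = 22.8 / 24.9 = 0.916.
For two independent groups with equal n: n = 2·((z_{α/2} + z_β) / d)².
z_{α/2} + z_β = 1.960 + 0.842 = 2.802.
n = 2 × (2.802 / 0.916)² = 2 × 3.059² = 2 × 9.36 = 18.7.
Round up to the next whole participant.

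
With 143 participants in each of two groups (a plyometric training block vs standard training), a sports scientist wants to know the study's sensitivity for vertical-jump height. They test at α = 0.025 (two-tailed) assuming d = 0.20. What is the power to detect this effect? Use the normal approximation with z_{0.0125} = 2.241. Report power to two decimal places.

power ≈ 0.29

For two equal groups, power = Φ(d·√(n/2) − z_{α/2}).
d·√(n/2) = 0.20 × √(143/2) = 0.20 × 8.456 = 1.691.
z_β = 1.691 − 2.241 = -0.550.
Power = Φ(-0.550) = 0.291.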